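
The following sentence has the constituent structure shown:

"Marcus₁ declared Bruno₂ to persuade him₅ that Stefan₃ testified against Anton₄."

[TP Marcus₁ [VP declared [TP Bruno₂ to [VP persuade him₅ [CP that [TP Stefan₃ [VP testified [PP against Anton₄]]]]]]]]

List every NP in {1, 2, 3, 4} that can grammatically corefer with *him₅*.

{1}

*him* is a pronoun, so Principle B applies: it must be free in its binding domain.
Binding domain of *him₅*: the embedded TP, whose subject is Bruno₂.
*Marcus₁* c-commands the pronoun but from outside its binding domain, and is not c-commanded by it → coindexation permitted.
*Bruno₂* c-commands the pronoun within its binding domain → coindexation would violate Principle B.
*Stefan₃*: the pronoun c-commands this R-expression → coindexation would violate Principle C on *Stefan₃*.
*Anton₄*: the pronoun c-commands this R-expression → coindexation would violate Principle C on *Anton₄*.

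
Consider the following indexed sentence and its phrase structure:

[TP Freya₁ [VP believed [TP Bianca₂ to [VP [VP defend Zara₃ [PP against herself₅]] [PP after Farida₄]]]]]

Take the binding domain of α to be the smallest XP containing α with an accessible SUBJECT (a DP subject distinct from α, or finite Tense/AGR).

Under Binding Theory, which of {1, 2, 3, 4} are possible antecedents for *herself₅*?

*herself* is an anaphor, so Principle A applies: it must be bound in its binding domain.
Binding domain of *herself₅*: the embedded TP, whose subject is Bianca₂.
*Freya₁* c-commands the anaphor but is outside its binding domain → cannot satisfy Principle A.
*Bianca₂* c-commands the anaphor within its binding domain → licit binder.
*Zara₃* c-commands the anaphor within its binding domain → licit binder.
*Farida₄* does not c-command the anaphor → cannot bind it.

{2, 3}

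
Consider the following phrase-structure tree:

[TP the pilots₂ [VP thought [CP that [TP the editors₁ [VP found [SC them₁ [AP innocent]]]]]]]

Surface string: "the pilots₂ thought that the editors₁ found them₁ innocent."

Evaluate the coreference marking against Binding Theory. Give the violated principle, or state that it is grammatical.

Principle B

The two coindexed NPs are *the editors₁* and *them₁*.
*them₁* is a pronoun. Its binding domain is the embedded TP, whose subject is the editors₁.
*the editors₁* c-commands it within that domain and carries the same index.
The pronoun is locally bound → Principle B violation.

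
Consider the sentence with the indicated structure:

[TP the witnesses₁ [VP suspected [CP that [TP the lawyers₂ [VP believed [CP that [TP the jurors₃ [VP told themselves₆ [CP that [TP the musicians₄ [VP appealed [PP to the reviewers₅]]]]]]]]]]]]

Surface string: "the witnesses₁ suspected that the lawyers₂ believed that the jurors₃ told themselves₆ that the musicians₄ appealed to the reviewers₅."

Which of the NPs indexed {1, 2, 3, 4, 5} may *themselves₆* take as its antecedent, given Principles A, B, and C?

*themselves* is an anaphor, so Principle A applies: it must be bound in its binding domain.
Binding domain of *themselves₆*: the embedded TP, whose subject is the jurors₃.
*the witnesses₁* c-commands the anaphor but is outside its binding domain → cannot satisfy Principle A.
*the lawyers₂* c-commands the anaphor but is outside its binding domain → cannot satisfy Principle A.
*the jurors₃* c-commands the anaphor within its binding domain → licit binder.
*the musicians₄* does not c-command the anaphor → cannot bind it.
*the reviewers₅* does not c-command the anaphor → cannot bind it.

{3}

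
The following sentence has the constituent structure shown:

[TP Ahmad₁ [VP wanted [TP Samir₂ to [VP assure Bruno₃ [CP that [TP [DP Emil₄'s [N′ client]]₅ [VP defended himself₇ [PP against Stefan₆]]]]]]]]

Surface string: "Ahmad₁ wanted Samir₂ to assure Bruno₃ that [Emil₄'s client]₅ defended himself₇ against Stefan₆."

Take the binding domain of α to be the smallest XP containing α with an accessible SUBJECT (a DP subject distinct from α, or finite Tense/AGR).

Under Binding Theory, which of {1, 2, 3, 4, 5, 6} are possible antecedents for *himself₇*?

{5}

*himself* is an anaphor, so Principle A applies: it must be bound in its binding domain.
Binding domain of *himself₇*: the embedded TP, whose subject is [Emil₄'s client]₅.
*Ahmad₁* c-commands the anaphor but is outside its binding domain → cannot satisfy Principle A.
*Samir₂* c-commands the anaphor but is outside its binding domain → cannot satisfy Principle A.
*Bruno₃* c-commands the anaphor but is outside its binding domain → cannot satisfy Principle A.
*Emil₄* does not c-command the anaphor → cannot bind it.
*[Emil₄'s client]₅* c-commands the anaphor within its binding domain → licit binder.
*Stefan₆* does not c-command the anaphor → cannot bind it.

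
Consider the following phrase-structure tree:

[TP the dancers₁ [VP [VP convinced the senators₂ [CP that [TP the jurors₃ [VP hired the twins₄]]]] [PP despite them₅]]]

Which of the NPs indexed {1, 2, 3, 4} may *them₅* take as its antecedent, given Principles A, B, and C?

{2, 3, 4}

*them* is a pronoun, so Principle B applies: it must be free in its binding domain.
Binding domain of *them₅*: the matrix TP, whose subject is the dancers₁.
*the dancers₁* c-commands the pronoun within its binding domain → coindexation would violate Principle B.
*the senators₂* and the pronoun do not c-command one another → neither Principle B nor Principle C is at stake; coindexation permitted.
*the jurors₃* and the pronoun do not c-command one another → neither Principle B nor Principle C is at stake; coindexation permitted.
*the twins₄* and the pronoun do not c-command one another → neither Principle B nor Principle C is at stake; coindexation permitted.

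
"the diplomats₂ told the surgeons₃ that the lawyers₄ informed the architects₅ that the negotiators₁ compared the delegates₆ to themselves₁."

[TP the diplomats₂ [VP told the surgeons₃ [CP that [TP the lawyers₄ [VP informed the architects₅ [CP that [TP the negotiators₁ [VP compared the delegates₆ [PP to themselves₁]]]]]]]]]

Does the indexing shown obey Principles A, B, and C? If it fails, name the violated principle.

The two coindexed NPs are *the negotiators₁* and *themselves₁*.
*themselves₁* is an anaphor; its binding domain is the embedded TP, whose subject is the negotiators₁. *the negotiators₁* c-commands it within that domain and shares its index, so Principle A is satisfied.
*the negotiators₁* is an R-expression; *themselves₁* does not c-command it, and no other NP shares its index, so Principle C is satisfied.
All principles are respected.

grammatical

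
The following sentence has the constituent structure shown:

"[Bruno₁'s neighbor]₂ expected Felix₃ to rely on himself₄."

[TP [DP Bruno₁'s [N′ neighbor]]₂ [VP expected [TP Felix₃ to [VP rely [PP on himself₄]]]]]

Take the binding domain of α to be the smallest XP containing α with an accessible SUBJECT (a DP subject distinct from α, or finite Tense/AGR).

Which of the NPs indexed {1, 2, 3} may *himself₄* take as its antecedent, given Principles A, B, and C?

*himself* is an anaphor, so Principle A applies: it must be bound in its binding domain.
Binding domain of *himself₄*: the embedded TP, whose subject is Felix₃.
*Bruno₁* does not c-command the anaphor → cannot bind it.
*[Bruno₁'s neighbor]₂* c-commands the anaphor but is outside its binding domain → cannot satisfy Principle A.
*Felix₃* c-commands the anaphor within its binding domain → licit binder.

{3}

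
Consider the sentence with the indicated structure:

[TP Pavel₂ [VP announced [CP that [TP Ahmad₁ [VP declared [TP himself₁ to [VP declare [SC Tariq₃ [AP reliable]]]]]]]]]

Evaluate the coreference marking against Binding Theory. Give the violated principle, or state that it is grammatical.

The two coindexed NPs are *Ahmad₁* and *himself₁*.
*himself₁* is an anaphor; its binding domain is the embedded TP, whose subject is Ahmad₁. *Ahmad₁* c-commands it within that domain and shares its index, so Principle A is satisfied.
*Ahmad₁* is an R-expression; *himself₁* does not c-command it, and no other NP shares its index, so Principle C is satisfied.
All principles are respected.

grammatical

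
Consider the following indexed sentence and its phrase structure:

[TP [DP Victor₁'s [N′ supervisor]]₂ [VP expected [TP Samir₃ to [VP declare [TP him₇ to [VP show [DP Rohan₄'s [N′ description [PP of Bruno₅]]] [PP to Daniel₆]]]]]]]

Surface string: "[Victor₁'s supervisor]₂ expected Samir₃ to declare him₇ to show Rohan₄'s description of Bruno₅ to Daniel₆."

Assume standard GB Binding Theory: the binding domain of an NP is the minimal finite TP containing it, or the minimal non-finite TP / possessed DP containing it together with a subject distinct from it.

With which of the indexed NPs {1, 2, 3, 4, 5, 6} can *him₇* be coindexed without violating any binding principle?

{1, 2}

*him* is a pronoun, so Principle B applies: it must be free in its binding domain.
Binding domain of *him₇*: the embedded TP, whose subject is Samir₃.
*Victor₁* and the pronoun do not c-command one another → neither Principle B nor Principle C is at stake; coindexation permitted.
*[Victor₁'s supervisor]₂* c-commands the pronoun but from outside its binding domain, and is not c-commanded by it → coindexation permitted.
*Samir₃* c-commands the pronoun within its binding domain → coindexation would violate Principle B.
*Rohan₄*: the pronoun c-commands this R-expression → coindexation would violate Principle C on *Rohan₄*.
*Bruno₅*: the pronoun c-commands this R-expression → coindexation would violate Principle C on *Bruno₅*.
*Daniel₆*: the pronoun c-commands this R-expression → coindexation would violate Principle C on *Daniel₆*.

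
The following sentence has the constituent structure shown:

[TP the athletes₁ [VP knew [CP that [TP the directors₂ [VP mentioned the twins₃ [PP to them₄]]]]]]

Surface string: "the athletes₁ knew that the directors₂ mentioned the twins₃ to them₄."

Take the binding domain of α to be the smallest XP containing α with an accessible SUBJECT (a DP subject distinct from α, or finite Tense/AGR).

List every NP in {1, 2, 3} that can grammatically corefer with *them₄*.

*them* is a pronoun, so Principle B applies: it must be free in its binding domain.
Binding domain of *them₄*: the embedded TP, whose subject is the directors₂.
*the athletes₁* c-commands the pronoun but from outside its binding domain, and is not c-commanded by it → coindexation permitted.
*the directors₂* c-commands the pronoun within its binding domain → coindexation would violate Principle B.
*the twins₃* c-commands the pronoun within its binding domain → coindexation would violate Principle B.

{1}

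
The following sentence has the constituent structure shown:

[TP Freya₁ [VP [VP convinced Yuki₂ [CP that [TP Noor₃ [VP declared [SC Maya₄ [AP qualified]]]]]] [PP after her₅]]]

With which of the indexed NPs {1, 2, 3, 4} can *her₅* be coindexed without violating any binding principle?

*her* is a pronoun, so Principle B applies: it must be free in its binding domain.
Binding domain of *her₅*: the matrix TP, whose subject is Freya₁.
*Freya₁* c-commands the pronoun within its binding domain → coindexation would violate Principle B.
*Yuki₂* and the pronoun do not c-command one another → neither Principle B nor Principle C is at stake; coindexation permitted.
*Noor₃* and the pronoun do not c-command one another → neither Principle B nor Principle C is at stake; coindexation permitted.
*Maya₄* and the pronoun do not c-command one another → neither Principle B nor Principle C is at stake; coindexation permitted.

{2, 3, 4}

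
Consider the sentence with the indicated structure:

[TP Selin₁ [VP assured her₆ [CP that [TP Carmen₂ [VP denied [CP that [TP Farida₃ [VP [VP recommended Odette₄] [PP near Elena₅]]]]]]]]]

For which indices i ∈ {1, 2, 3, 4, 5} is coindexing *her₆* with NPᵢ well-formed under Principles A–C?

none

*her* is a pronoun, so Principle B applies: it must be free in its binding domain.
Binding domain of *her₆*: the matrix TP, whose subject is Selin₁.
*Selin₁* c-commands the pronoun within its binding domain → coindexation would violate Principle B.
*Carmen₂*: the pronoun c-commands this R-expression → coindexation would violate Principle C on *Carmen₂*.
*Farida₃*: the pronoun c-commands this R-expression → coindexation would violate Principle C on *Farida₃*.
*Odette₄*: the pronoun c-commands this R-expression → coindexation would violate Principle C on *Odette₄*.
*Elena₅*: the pronoun c-commands this R-expression → coindexation would violate Principle C on *Elena₅*.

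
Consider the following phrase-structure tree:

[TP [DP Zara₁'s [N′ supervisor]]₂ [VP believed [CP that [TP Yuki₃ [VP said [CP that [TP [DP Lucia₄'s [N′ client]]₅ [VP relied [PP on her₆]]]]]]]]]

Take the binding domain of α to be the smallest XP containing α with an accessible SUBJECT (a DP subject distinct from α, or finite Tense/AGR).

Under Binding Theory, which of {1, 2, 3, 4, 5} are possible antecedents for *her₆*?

{1, 2, 3, 4}

*her* is a pronoun, so Principle B applies: it must be free in its binding domain.
Binding domain of *her₆*: the embedded TP, whose subject is [Lucia₄'s client]₅.
*Zara₁* and the pronoun do not c-command one another → neither Principle B nor Principle C is at stake; coindexation permitted.
*[Zara₁'s supervisor]₂* c-commands the pronoun but from outside its binding domain, and is not c-commanded by it → coindexation permitted.
*Yuki₃* c-commands the pronoun but from outside its binding domain, and is not c-commanded by it → coindexation permitted.
*Lucia₄* and the pronoun do not c-command one another → neither Principle B nor Principle C is at stake; coindexation permitted.
*[Lucia₄'s client]₅* c-commands the pronoun within its binding domain → coindexation would violate Principle B.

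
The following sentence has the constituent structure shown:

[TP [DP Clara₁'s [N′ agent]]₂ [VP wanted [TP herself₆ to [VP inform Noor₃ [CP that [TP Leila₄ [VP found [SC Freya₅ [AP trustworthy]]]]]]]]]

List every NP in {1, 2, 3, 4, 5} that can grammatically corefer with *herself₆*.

*herself* is an anaphor, so Principle A applies: it must be bound in its binding domain.
Binding domain of *herself₆*: the matrix TP, whose subject is [Clara₁'s agent]₂.
*Clara₁* does not c-command the anaphor → cannot bind it.
*[Clara₁'s agent]₂* c-commands the anaphor within its binding domain → licit binder.
*Noor₃* does not c-command the anaphor → cannot bind it.
*Leila₄* does not c-command the anaphor → cannot bind it.
*Freya₅* does not c-command the anaphor → cannot bind it.

{2}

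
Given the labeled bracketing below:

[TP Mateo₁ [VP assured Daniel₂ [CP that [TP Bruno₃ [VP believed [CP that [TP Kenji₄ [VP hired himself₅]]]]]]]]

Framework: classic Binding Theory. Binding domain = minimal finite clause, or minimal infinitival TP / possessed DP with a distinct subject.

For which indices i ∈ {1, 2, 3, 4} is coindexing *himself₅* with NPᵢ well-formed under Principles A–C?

*himself* is an anaphor, so Principle A applies: it must be bound in its binding domain.
Binding domain of *himself₅*: the embedded TP, whose subject is Kenji₄.
*Mateo₁* c-commands the anaphor but is outside its binding domain → cannot satisfy Principle A.
*Daniel₂* c-commands the anaphor but is outside its binding domain → cannot satisfy Principle A.
*Bruno₃* c-commands the anaphor but is outside its binding domain → cannot satisfy Principle A.
*Kenji₄* c-commands the anaphor within its binding domain → licit binder.

{4}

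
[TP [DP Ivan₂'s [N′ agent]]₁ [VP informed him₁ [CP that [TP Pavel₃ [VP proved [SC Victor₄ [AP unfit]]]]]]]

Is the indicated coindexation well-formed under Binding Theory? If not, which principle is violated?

The two coindexed NPs are *[Ivan₂'s agent]₁* and *him₁*.
*him₁* is a pronoun. Its binding domain is the matrix TP, whose subject is [Ivan₂'s agent]₁.
*[Ivan₂'s agent]₁* c-commands it within that domain and carries the same index.
The pronoun is locally bound → Principle B violation.

Principle B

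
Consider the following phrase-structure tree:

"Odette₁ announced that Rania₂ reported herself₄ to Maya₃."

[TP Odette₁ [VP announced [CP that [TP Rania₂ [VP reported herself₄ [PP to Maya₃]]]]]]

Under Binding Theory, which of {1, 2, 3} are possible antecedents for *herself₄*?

*herself* is an anaphor, so Principle A applies: it must be bound in its binding domain.
Binding domain of *herself₄*: the embedded TP, whose subject is Rania₂.
*Odette₁* c-commands the anaphor but is outside its binding domain → cannot satisfy Principle A.
*Rania₂* c-commands the anaphor within its binding domain → licit binder.
*Maya₃* does not c-command the anaphor → cannot bind it.

{2}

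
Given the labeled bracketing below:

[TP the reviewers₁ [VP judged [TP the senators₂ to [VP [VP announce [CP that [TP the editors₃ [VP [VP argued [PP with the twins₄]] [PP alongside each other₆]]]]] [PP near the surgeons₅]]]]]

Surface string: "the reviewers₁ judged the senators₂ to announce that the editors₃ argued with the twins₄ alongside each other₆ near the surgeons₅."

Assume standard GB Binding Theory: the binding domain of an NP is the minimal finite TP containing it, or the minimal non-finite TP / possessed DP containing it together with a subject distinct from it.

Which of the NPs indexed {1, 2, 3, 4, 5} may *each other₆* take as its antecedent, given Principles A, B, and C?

{3}

*each other* is an anaphor, so Principle A applies: it must be bound in its binding domain.
Binding domain of *each other₆*: the embedded TP, whose subject is the editors₃.
*the reviewers₁* c-commands the anaphor but is outside its binding domain → cannot satisfy Principle A.
*the senators₂* c-commands the anaphor but is outside its binding domain → cannot satisfy Principle A.
*the editors₃* c-commands the anaphor within its binding domain → licit binder.
*the twins₄* does not c-command the anaphor → cannot bind it.
*the surgeons₅* does not c-command the anaphor → cannot bind it.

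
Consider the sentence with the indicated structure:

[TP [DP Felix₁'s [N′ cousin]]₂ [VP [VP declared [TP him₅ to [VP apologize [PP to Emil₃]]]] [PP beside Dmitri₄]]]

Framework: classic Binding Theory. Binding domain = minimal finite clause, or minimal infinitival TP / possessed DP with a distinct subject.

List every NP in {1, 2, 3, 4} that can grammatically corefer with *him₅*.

{1, 4}

*him* is a pronoun, so Principle B applies: it must be free in its binding domain.
Binding domain of *him₅*: the matrix TP, whose subject is [Felix₁'s cousin]₂.
*Felix₁* and the pronoun do not c-command one another → neither Principle B nor Principle C is at stake; coindexation permitted.
*[Felix₁'s cousin]₂* c-commands the pronoun within its binding domain → coindexation would violate Principle B.
*Emil₃*: the pronoun c-commands this R-expression → coindexation would violate Principle C on *Emil₃*.
*Dmitri₄* and the pronoun do not c-command one another → neither Principle B nor Principle C is at stake; coindexation permitted.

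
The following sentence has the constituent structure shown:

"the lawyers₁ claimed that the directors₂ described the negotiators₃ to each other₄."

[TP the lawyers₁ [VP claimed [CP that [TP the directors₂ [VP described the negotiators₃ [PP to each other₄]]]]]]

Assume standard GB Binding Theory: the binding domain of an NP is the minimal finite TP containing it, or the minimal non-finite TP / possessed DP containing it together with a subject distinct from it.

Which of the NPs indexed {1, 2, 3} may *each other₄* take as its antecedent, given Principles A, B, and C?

*each other* is an anaphor, so Principle A applies: it must be bound in its binding domain.
Binding domain of *each other₄*: the embedded TP, whose subject is the directors₂.
*the lawyers₁* c-commands the anaphor but is outside its binding domain → cannot satisfy Principle A.
*the directors₂* c-commands the anaphor within its binding domain → licit binder.
*the negotiators₃* c-commands the anaphor within its binding domain → licit binder.

{2, 3}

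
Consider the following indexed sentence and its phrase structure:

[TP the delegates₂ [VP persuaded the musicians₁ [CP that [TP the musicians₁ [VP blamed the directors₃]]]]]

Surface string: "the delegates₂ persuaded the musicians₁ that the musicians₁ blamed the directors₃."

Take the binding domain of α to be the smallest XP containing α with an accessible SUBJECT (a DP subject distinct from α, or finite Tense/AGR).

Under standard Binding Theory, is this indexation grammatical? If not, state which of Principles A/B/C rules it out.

The two coindexed NPs are *the musicians₁* (the higher occurrence) and *the musicians₁* (the lower occurrence).
*the musicians₁* (the lower occurrence) is an R-expression. Principle C requires it to be free everywhere.
*the musicians₁* (the higher occurrence) c-commands it and carries the same index.
The R-expression is bound → Principle C violation.

Principle C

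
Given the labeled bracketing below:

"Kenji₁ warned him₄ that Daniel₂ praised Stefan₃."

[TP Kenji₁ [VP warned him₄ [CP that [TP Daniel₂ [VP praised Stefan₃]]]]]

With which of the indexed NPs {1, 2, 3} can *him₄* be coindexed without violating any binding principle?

none

*him* is a pronoun, so Principle B applies: it must be free in its binding domain.
Binding domain of *him₄*: the matrix TP, whose subject is Kenji₁.
*Kenji₁* c-commands the pronoun within its binding domain → coindexation would violate Principle B.
*Daniel₂*: the pronoun c-commands this R-expression → coindexation would violate Principle C on *Daniel₂*.
*Stefan₃*: the pronoun c-commands this R-expression → coindexation would violate Principle C on *Stefan₃*.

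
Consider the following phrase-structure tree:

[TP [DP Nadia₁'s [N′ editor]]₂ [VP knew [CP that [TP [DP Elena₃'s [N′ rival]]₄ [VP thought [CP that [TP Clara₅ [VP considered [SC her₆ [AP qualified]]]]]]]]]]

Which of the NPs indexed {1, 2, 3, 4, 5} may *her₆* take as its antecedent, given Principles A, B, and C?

*her* is a pronoun, so Principle B applies: it must be free in its binding domain.
Binding domain of *her₆*: the embedded TP, whose subject is Clara₅.
*Nadia₁* and the pronoun do not c-command one another → neither Principle B nor Principle C is at stake; coindexation permitted.
*[Nadia₁'s editor]₂* c-commands the pronoun but from outside its binding domain, and is not c-commanded by it → coindexation permitted.
*Elena₃* and the pronoun do not c-command one another → neither Principle B nor Principle C is at stake; coindexation permitted.
*[Elena₃'s rival]₄* c-commands the pronoun but from outside its binding domain, and is not c-commanded by it → coindexation permitted.
*Clara₅* c-commands the pronoun within its binding domain → coindexation would violate Principle B.

{1, 2, 3, 4}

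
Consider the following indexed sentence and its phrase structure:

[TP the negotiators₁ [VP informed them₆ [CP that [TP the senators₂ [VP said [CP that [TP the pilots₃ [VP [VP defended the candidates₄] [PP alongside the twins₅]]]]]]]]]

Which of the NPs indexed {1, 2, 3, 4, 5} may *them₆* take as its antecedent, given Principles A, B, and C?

*them* is a pronoun, so Principle B applies: it must be free in its binding domain.
Binding domain of *them₆*: the matrix TP, whose subject is the negotiators₁.
*the negotiators₁* c-commands the pronoun within its binding domain → coindexation would violate Principle B.
*the senators₂*: the pronoun c-commands this R-expression → coindexation would violate Principle C on *the senators₂*.
*the pilots₃*: the pronoun c-commands this R-expression → coindexation would violate Principle C on *the pilots₃*.
*the candidates₄*: the pronoun c-commands this R-expression → coindexation would violate Principle C on *the candidates₄*.
*the twins₅*: the pronoun c-commands this R-expression → coindexation would violate Principle C on *the twins₅*.

none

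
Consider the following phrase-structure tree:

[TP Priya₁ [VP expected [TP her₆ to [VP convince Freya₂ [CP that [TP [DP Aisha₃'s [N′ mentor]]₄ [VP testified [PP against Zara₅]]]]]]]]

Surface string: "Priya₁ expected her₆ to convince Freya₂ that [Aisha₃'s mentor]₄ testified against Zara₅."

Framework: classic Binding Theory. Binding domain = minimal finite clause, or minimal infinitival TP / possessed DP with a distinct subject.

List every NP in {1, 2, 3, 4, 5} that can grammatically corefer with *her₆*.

none

*her* is a pronoun, so Principle B applies: it must be free in its binding domain.
Binding domain of *her₆*: the matrix TP, whose subject is Priya₁.
*Priya₁* c-commands the pronoun within its binding domain → coindexation would violate Principle B.
*Freya₂*: the pronoun c-commands this R-expression → coindexation would violate Principle C on *Freya₂*.
*Aisha₃*: the pronoun c-commands this R-expression → coindexation would violate Principle C on *Aisha₃*.
*[Aisha₃'s mentor]₄*: the pronoun c-commands this R-expression → coindexation would violate Principle C on *[Aisha₃'s mentor]₄*.
*Zara₅*: the pronoun c-commands this R-expression → coindexation would violate Principle C on *Zara₅*.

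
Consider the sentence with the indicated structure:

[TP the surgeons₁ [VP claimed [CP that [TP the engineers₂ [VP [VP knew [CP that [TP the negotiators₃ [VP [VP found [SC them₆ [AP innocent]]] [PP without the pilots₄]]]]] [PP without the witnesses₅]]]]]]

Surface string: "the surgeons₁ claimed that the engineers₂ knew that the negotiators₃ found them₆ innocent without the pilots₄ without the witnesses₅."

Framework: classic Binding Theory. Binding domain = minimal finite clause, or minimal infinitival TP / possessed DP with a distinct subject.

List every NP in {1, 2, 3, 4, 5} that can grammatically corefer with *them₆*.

*them* is a pronoun, so Principle B applies: it must be free in its binding domain.
Binding domain of *them₆*: the embedded TP, whose subject is the negotiators₃.
*the surgeons₁* c-commands the pronoun but from outside its binding domain, and is not c-commanded by it → coindexation permitted.
*the engineers₂* c-commands the pronoun but from outside its binding domain, and is not c-commanded by it → coindexation permitted.
*the negotiators₃* c-commands the pronoun within its binding domain → coindexation would violate Principle B.
*the pilots₄* and the pronoun do not c-command one another → neither Principle B nor Principle C is at stake; coindexation permitted.
*the witnesses₅* and the pronoun do not c-command one another → neither Principle B nor Principle C is at stake; coindexation permitted.

{1, 2, 4, 5}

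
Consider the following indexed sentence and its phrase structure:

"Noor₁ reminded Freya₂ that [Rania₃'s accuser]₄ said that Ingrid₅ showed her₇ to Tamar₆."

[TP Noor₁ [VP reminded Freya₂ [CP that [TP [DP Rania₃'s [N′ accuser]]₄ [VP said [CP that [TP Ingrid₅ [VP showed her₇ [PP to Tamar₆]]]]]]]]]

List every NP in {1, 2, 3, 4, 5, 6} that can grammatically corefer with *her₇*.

*her* is a pronoun, so Principle B applies: it must be free in its binding domain.
Binding domain of *her₇*: the embedded TP, whose subject is Ingrid₅.
*Noor₁* c-commands the pronoun but from outside its binding domain, and is not c-commanded by it → coindexation permitted.
*Freya₂* c-commands the pronoun but from outside its binding domain, and is not c-commanded by it → coindexation permitted.
*Rania₃* and the pronoun do not c-command one another → neither Principle B nor Principle C is at stake; coindexation permitted.
*[Rania₃'s accuser]₄* c-commands the pronoun but from outside its binding domain, and is not c-commanded by it → coindexation permitted.
*Ingrid₅* c-commands the pronoun within its binding domain → coindexation would violate Principle B.
*Tamar₆*: the pronoun c-commands this R-expression → coindexation would violate Principle C on *Tamar₆*.

{1, 2, 3, 4}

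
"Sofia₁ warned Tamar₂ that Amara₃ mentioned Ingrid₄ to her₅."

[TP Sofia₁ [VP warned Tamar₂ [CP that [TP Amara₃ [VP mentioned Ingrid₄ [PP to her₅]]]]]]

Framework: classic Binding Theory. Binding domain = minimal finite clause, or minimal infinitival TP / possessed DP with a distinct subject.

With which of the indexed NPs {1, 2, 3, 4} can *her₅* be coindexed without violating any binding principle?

*her* is a pronoun, so Principle B applies: it must be free in its binding domain.
Binding domain of *her₅*: the embedded TP, whose subject is Amara₃.
*Sofia₁* c-commands the pronoun but from outside its binding domain, and is not c-commanded by it → coindexation permitted.
*Tamar₂* c-commands the pronoun but from outside its binding domain, and is not c-commanded by it → coindexation permitted.
*Amara₃* c-commands the pronoun within its binding domain → coindexation would violate Principle B.
*Ingrid₄* c-commands the pronoun within its binding domain → coindexation would violate Principle B.

{1, 2}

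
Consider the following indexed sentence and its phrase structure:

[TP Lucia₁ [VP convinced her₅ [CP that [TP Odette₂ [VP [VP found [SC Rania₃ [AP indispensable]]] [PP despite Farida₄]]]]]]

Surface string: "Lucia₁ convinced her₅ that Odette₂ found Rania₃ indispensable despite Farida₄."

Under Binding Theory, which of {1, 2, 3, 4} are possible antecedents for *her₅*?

none

*her* is a pronoun, so Principle B applies: it must be free in its binding domain.
Binding domain of *her₅*: the matrix TP, whose subject is Lucia₁.
*Lucia₁* c-commands the pronoun within its binding domain → coindexation would violate Principle B.
*Odette₂*: the pronoun c-commands this R-expression → coindexation would violate Principle C on *Odette₂*.
*Rania₃*: the pronoun c-commands this R-expression → coindexation would violate Principle C on *Rania₃*.
*Farida₄*: the pronoun c-commands this R-expression → coindexation would violate Principle C on *Farida₄*.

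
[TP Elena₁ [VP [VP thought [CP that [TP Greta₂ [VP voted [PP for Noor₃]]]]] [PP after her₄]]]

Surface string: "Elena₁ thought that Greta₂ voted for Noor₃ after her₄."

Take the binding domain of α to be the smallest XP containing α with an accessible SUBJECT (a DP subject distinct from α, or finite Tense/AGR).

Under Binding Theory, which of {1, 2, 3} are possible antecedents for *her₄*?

*her* is a pronoun, so Principle B applies: it must be free in its binding domain.
Binding domain of *her₄*: the matrix TP, whose subject is Elena₁.
*Elena₁* c-commands the pronoun within its binding domain → coindexation would violate Principle B.
*Greta₂* and the pronoun do not c-command one another → neither Principle B nor Principle C is at stake; coindexation permitted.
*Noor₃* and the pronoun do not c-command one another → neither Principle B nor Principle C is at stake; coindexation permitted.

{2, 3}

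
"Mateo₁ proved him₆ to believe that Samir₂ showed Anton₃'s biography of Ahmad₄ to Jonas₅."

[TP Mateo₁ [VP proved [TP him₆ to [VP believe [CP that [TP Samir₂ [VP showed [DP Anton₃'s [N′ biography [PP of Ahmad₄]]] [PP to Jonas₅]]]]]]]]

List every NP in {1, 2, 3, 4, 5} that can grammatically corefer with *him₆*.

*him* is a pronoun, so Principle B applies: it must be free in its binding domain.
Binding domain of *him₆*: the matrix TP, whose subject is Mateo₁.
*Mateo₁* c-commands the pronoun within its binding domain → coindexation would violate Principle B.
*Samir₂*: the pronoun c-commands this R-expression → coindexation would violate Principle C on *Samir₂*.
*Anton₃*: the pronoun c-commands this R-expression → coindexation would violate Principle C on *Anton₃*.
*Ahmad₄*: the pronoun c-commands this R-expression → coindexation would violate Principle C on *Ahmad₄*.
*Jonas₅*: the pronoun c-commands this R-expression → coindexation would violate Principle C on *Jonas₅*.

none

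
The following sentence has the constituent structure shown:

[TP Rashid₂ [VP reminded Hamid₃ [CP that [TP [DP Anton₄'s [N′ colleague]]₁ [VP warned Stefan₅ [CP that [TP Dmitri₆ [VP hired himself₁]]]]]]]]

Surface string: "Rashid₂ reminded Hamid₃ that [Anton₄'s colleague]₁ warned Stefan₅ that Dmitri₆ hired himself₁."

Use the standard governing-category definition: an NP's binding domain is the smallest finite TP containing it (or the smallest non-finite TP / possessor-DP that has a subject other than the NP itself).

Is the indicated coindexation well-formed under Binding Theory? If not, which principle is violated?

The two coindexed NPs are *[Anton₄'s colleague]₁* and *himself₁*.
*himself₁* is an anaphor. Principle A requires it to be bound within its binding domain — the embedded TP, whose subject is Dmitri₆.
Within that domain it is c-commanded by *Dmitri₆*, which does not share its index.
*[Anton₄'s colleague]₁* does c-command the anaphor, but from outside its binding domain.
The anaphor is unbound in its domain → Principle A violation.

Principle A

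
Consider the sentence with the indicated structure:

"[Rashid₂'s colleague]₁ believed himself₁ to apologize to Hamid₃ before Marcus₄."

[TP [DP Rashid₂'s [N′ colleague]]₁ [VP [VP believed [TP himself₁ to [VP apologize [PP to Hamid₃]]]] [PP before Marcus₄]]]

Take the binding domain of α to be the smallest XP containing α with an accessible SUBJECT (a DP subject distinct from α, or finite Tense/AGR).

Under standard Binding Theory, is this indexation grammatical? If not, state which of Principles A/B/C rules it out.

The two coindexed NPs are *[Rashid₂'s colleague]₁* and *himself₁*.
*himself₁* is an anaphor; its binding domain is the matrix TP, whose subject is [Rashid₂'s colleague]₁. *[Rashid₂'s colleague]₁* c-commands it within that domain and shares its index, so Principle A is satisfied.
*[Rashid₂'s colleague]₁* is an R-expression; *himself₁* does not c-command it, and no other NP shares its index, so Principle C is satisfied.
All principles are respected.

grammatical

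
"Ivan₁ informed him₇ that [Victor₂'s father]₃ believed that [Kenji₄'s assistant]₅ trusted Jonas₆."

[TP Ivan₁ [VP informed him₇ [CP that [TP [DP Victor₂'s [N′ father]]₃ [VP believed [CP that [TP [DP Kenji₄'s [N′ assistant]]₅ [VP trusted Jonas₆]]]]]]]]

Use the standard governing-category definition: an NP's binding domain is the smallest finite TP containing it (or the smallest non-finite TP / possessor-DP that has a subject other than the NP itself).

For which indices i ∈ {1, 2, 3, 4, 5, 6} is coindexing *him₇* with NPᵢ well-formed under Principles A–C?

*him* is a pronoun, so Principle B applies: it must be free in its binding domain.
Binding domain of *him₇*: the matrix TP, whose subject is Ivan₁.
*Ivan₁* c-commands the pronoun within its binding domain → coindexation would violate Principle B.
*Victor₂*: the pronoun c-commands this R-expression → coindexation would violate Principle C on *Victor₂*.
*[Victor₂'s father]₃*: the pronoun c-commands this R-expression → coindexation would violate Principle C on *[Victor₂'s father]₃*.
*Kenji₄*: the pronoun c-commands this R-expression → coindexation would violate Principle C on *Kenji₄*.
*[Kenji₄'s assistant]₅*: the pronoun c-commands this R-expression → coindexation would violate Principle C on *[Kenji₄'s assistant]₅*.
*Jonas₆*: the pronoun c-commands this R-expression → coindexation would violate Principle C on *Jonas₆*.

none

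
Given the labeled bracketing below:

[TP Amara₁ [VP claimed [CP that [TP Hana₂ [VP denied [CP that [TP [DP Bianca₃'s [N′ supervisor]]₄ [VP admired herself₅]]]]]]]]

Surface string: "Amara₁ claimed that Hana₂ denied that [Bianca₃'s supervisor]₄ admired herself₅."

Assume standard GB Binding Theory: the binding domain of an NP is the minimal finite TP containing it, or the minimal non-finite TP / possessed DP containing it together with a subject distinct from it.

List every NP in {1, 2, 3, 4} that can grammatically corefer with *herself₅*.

*herself* is an anaphor, so Principle A applies: it must be bound in its binding domain.
Binding domain of *herself₅*: the embedded TP, whose subject is [Bianca₃'s supervisor]₄.
*Amara₁* c-commands the anaphor but is outside its binding domain → cannot satisfy Principle A.
*Hana₂* c-commands the anaphor but is outside its binding domain → cannot satisfy Principle A.
*Bianca₃* does not c-command the anaphor → cannot bind it.
*[Bianca₃'s supervisor]₄* c-commands the anaphor within its binding domain → licit binder.

{4}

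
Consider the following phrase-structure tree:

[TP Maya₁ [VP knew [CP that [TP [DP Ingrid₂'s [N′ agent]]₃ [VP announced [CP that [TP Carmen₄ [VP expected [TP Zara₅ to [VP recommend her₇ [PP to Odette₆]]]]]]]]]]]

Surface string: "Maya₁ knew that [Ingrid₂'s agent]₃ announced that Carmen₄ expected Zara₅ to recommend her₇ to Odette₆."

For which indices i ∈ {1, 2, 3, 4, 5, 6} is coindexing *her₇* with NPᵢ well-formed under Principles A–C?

{1, 2, 3, 4}

*her* is a pronoun, so Principle B applies: it must be free in its binding domain.
Binding domain of *her₇*: the embedded TP, whose subject is Zara₅.
*Maya₁* c-commands the pronoun but from outside its binding domain, and is not c-commanded by it → coindexation permitted.
*Ingrid₂* and the pronoun do not c-command one another → neither Principle B nor Principle C is at stake; coindexation permitted.
*[Ingrid₂'s agent]₃* c-commands the pronoun but from outside its binding domain, and is not c-commanded by it → coindexation permitted.
*Carmen₄* c-commands the pronoun but from outside its binding domain, and is not c-commanded by it → coindexation permitted.
*Zara₅* c-commands the pronoun within its binding domain → coindexation would violate Principle B.
*Odette₆*: the pronoun c-commands this R-expression → coindexation would violate Principle C on *Odette₆*.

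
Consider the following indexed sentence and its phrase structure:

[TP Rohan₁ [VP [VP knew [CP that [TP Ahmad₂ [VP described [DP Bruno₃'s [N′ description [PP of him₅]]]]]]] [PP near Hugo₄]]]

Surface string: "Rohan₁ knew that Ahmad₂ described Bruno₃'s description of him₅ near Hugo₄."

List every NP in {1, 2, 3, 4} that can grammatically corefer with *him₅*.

*him* is a pronoun, so Principle B applies: it must be free in its binding domain.
Binding domain of *him₅*: the possessed DP, whose subject is Bruno₃.
*Rohan₁* c-commands the pronoun but from outside its binding domain, and is not c-commanded by it → coindexation permitted.
*Ahmad₂* c-commands the pronoun but from outside its binding domain, and is not c-commanded by it → coindexation permitted.
*Bruno₃* c-commands the pronoun within its binding domain → coindexation would violate Principle B.
*Hugo₄* and the pronoun do not c-command one another → neither Principle B nor Principle C is at stake; coindexation permitted.

{1, 2, 4}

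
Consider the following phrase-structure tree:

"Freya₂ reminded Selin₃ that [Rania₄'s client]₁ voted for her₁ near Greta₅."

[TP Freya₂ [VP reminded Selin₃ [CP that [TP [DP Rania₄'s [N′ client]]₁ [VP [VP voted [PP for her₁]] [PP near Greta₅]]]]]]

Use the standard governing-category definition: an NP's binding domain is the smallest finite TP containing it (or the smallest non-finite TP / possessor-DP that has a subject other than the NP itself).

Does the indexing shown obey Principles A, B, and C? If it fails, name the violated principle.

The two coindexed NPs are *[Rania₄'s client]₁* and *her₁*.
*her₁* is a pronoun. Its binding domain is the embedded TP, whose subject is [Rania₄'s client]₁.
*[Rania₄'s client]₁* c-commands it within that domain and carries the same index.
The pronoun is locally bound → Principle B violation.

Principle B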